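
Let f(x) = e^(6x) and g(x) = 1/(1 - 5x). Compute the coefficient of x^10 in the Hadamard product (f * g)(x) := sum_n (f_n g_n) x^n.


Expanding: f_k = 6^k/k! (from e^(6x)) and g_k = 5^k (from 1/(1 - 5x)). So the Hadamard coefficient (f * g)_k = 6^k 5^k / k! = (30)^k / k!.
For k = 10: 30^10/10! = 590490000000000/3628800 = 1139062500/7.

1139062500/7


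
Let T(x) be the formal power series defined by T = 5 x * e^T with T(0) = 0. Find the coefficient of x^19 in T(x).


Apply the Lagrange inversion formula: if T = 5 x * phi(T) with phi(t) = e^t, then
[x^n] T = 5^n * (1/n) [t^(n-1)] phi(t)^n = 5^n * (1/n) [t^(n-1)] e^(n t) = 5^n * (1/n) * n^(n-1) / (n-1)! = 5^n * n^(n-1) / n!.
When c = 1 this is the Cayley count of rooted labeled trees on n vertices, divided by n!.
For n = 19: 5^19 * 19^18 / 19! = 19073486328125 * 104127350297911241532841/121645100408832000 = 836240670438354825735321044921875/51218989645824.

836240670438354825735321044921875/51218989645824


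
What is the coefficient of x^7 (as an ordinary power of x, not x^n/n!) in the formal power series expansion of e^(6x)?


The exponential series is e^y = sum_{k>=0} y^k / k!. Substituting y = 6x gives
e^(6x) = sum_{k>=0} 6^k x^k / k!.
So the coefficient of x^n is a^n/n! with a = 6, n = 7:
6^7 / 7! = 279936/5040 = 1944/35

1944/35


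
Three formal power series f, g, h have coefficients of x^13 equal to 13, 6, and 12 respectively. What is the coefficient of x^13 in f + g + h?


Series addition is componentwise:
13 + 6 + 12
= 31

31


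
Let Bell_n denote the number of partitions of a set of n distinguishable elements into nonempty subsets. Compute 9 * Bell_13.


Bell_13 can be computed from the Bell triangle or from Dobinski's identity Bell_n = (1/e) * sum_{k>=0} k^n / k!.
Computing Bell_13 = 27644437.
Then 9 * 27644437 = 248799933.

248799933


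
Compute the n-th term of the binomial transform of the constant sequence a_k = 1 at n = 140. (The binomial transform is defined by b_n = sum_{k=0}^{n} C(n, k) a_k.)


With a_k = 1 for all k, b_n = sum_{k=0}^{n} C(n, k) = 2^n by the binomial theorem.
For n = 140: 2^140 = 1393796574908163946345982392040522594123776.

1393796574908163946345982392040522594123776


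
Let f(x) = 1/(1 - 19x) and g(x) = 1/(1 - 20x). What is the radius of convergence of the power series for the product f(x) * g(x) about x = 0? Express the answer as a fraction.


The radius of 1/(1 - 19x) is 1/19 (nearest singularity at x = 1/19), and the radius of 1/(1 - 20x) is 1/20.
The product f(x)*g(x) = 1/((1 - 19x)(1 - 20x)) has singularities at both 1/19 and 1/20, so its radius of convergence is the distance to the nearest one:
min(1/19, 1/20) = 1/20.

1/20


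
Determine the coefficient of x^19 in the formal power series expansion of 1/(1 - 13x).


The geometric series identity gives 1/(1 - c x) = sum_{k>=0} c^k x^k, so the coefficient of x^k is c^k.
Here c = 13 and k = 19.
Computing: 13^19 = 1461920290375446110677

1461920290375446110677


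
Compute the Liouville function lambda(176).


The Liouville function is lambda(k) = (-1)^Omega(k), where Omega(k) counts the prime factors of k with multiplicity.
Factoring: 176 = 2 * 2 * 2 * 2 * 11, so Omega(176) = 5.
lambda(176) = (-1)^5 = -1.

-1


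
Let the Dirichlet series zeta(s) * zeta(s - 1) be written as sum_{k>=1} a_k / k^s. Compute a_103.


Convolution gives a_k = sum_{d | k} d * 1 = sum_{d | k} d = sigma(k), the sum of positive divisors of k.
For k = 103, the divisors are 1, 103, so
sigma(103) = 1 + 103 = 104.

104


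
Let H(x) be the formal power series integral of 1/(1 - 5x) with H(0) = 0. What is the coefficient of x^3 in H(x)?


1/(1 - 5x) = sum_{k>=0} 5^k x^k. Integrating termwise with H(0) = 0:
H(x) = sum_{k>=0} 5^k x^(k+1) / (k+1) = sum_{m>=1} 5^(m-1) x^m / m.
For m = 3: 5^2/3 = 25/3 = 25/3.

25/3


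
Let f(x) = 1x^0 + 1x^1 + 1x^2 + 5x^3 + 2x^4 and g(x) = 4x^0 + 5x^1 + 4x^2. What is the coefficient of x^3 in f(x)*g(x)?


Cauchy product at x^3:
1*4 + 1*5 + 5*4
= 29

29


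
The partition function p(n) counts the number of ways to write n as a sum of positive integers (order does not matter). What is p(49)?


Using the generating function prod_{k>=1} 1/(1-x^k), we compute p(49).
By dynamic programming over parts 1 through 49:
p(49) = 173525

173525


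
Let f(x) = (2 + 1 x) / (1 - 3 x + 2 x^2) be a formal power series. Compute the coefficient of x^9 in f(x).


Write f(x) = sum_{k>=0} a_k x^k. Multiplying both sides by 1 - 3 x + 2 x^2 gives
(1 - 3 x + 2 x^2) sum_{k>=0} a_k x^k = 2 + 1 x.
Matching coefficients:
 x^0: a_0 = 2
 x^1: a_1 - 3 a_0 = 1  =>  a_1 = 3*2 + 1 = 7
 x^k (k >= 2): a_k = 3 a_{k-1} - 2 a_{k-2}.
Iterating: a_2 = 17, a_3 = 37, a_4 = 77, a_5 = 157, a_6 = 317, a_7 = 637, a_8 = 1277, a_9 = 2557.
So the coefficient of x^9 is 2557.

2557


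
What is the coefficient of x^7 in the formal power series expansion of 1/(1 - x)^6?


The expansion 1/(1 - x)^r = sum_{k>=0} C(k + r - 1, r - 1) x^k follows from the multiset / negative-binomial theorem (or from repeated differentiation of the geometric series).
For r = 6 and k = 7:
C(12, 5) = 479001600 / (120 * 5040) = 792.

792


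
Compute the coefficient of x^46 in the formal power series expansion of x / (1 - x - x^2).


Let f(x) = sum_{k>=0} a_k x^k. Multiplying f(x) * (1 - x - x^2) = x and matching coefficients gives a_0 = 0, a_1 = 1, and a_k = a_{k-1} + a_{k-2} for k >= 2. These are the Fibonacci numbers F_k.
Iterating from F_0 = 0, F_1 = 1:
F_0=0, F_1=1, F_2=1, F_3=2, F_4=3, F_5=5, F_6=8, F_7=13, F_8=21, F_9=34, ...
F_46 = 1836311903.

1836311903


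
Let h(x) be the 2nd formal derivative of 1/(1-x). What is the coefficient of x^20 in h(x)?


Differentiating 2 times: d^2/dx^2 [1/(1-x)] = 2!/(1-x)^3.
The expansion 1/(1-x)^3 = sum_{k>=0} C(k+2, 2) x^k, so the coefficient of x^n in 2!/(1-x)^3 is 2! * C(n+2, 2).
For n = 20: 2 * C(22, 2) = 2 * 231 = 462

462


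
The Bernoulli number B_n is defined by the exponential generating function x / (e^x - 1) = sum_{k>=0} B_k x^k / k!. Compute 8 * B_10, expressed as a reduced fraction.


Bernoulli numbers can also be computed recursively via B_0 = 1 and sum_{j=0}^{m} C(m+1, j) B_j = 0 for m >= 1. Odd-index Bernoulli numbers vanish for k >= 3.
Computing B_10 = 5/66, so 8 * B_10 = 8 * 5/66 = 20/33.

20/33


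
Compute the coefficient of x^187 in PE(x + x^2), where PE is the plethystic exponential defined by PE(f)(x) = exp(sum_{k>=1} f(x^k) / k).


With f(x) = x + x^2, the exponent is sum_{k>=1} (x^k + x^(2k)) / k = -ln(1 - x) - ln(1 - x^2). Exponentiating:
PE(x + x^2) = 1 / ((1 - x)(1 - x^2)).
This is the generating function for partitions of n into parts of size 1 or 2. The number of 2's can be any j in 0..93, and the rest are 1's, so
[x^187] = floor(187/2) + 1 = 94.

94


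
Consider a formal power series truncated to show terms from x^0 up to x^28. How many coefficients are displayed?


From x^0 to x^28 inclusive, the count is 28 - 0 + 1 = 29.

29


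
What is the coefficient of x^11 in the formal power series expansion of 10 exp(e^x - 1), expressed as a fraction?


exp(e^x - 1) is the exponential generating function for the Bell numbers Bell_k: exp(e^x - 1) = sum_{k>=0} Bell_k x^k / k!.
So the coefficient of x^11 in 10 exp(e^x - 1) is 10 Bell_11 / 11!.
Computing: Bell_11 = 678570 and 11! = 39916800, giving
10 * 678570/39916800 = 22619/133056.

22619/133056


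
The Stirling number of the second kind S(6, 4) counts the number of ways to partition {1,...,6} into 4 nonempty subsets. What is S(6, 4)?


Using the explicit formula S(n,k) = (1/k!) sum_{j=0}^{k} (-1)^(k-j) C(k,j) j^n:
S(6, 4) = 65
Equivalently, S(n,k) is n! times the coefficient of x^n in the EGF (e^x - 1)^k / k!.

65


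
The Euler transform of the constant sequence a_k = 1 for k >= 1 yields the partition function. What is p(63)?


The Euler transform converts the sequence a_k = 1 into the number of integer partitions.
Using the recurrence or dynamic programming:
p(63) = 1505499

1505499


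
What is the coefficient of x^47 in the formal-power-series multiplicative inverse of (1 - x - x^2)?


Let the inverse be f(x) = sum_{k>=0} a_k x^k. From f(x) * (1 - x - x^2) = 1 and matching coefficients:
 x^0: a_0 = 1.
 x^1: a_1 - a_0 = 0, so a_1 = 1.
 x^k (k >= 2): a_k - a_{k-1} - a_{k-2} = 0, i.e. a_k = a_{k-1} + a_{k-2}.
This is the Fibonacci-type recurrence shifted so that a_0 = a_1 = 1.
Iterating: a_0=1, a_1=1, a_2=2, a_3=3, a_4=5, a_5=8, a_6=13, a_7=21, a_8=34, a_9=55, ...
a_47 = 4807526976.

4807526976


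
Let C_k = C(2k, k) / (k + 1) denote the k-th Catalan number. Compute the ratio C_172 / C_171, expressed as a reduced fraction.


Using C_k = (2k)! / (k! (k+1)!), the ratio C_{k+1}/C_k simplifies to
C_{k+1}/C_k = [(2k+2)! / ((k+1)! (k+2)!)] * [k! (k+1)! / (2k)!]
 = (2k+2)(2k+1) / ((k+1)(k+2)) = 2(2k+1) / (k+2).
For k = 171: 2(2*171 + 1) / (171 + 2) = 686/173 = 686/173.

686/173


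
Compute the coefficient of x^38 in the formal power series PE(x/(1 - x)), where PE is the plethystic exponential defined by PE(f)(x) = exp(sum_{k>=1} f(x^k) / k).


For f(x) = x/(1 - x) we have
sum_{k>=1} f(x^k) / k = sum_{k>=1} (1/k) * x^k / (1 - x^k) = sum_{k, m >= 1} x^(k m) / k,
which after exponentiating simplifies to
PE(x/(1 - x)) = prod_{k>=1} 1 / (1 - x^k).
This is the generating function for the partition function p(n), so the coefficient of x^38 is p(38).
Computing p(38) by dynamic programming over parts 1, 2, ..., 38: p(38) = 26015.

26015


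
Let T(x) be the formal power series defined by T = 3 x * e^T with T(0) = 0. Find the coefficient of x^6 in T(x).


Apply the Lagrange inversion formula: if T = 3 x * phi(T) with phi(t) = e^t, then
[x^n] T = 3^n * (1/n) [t^(n-1)] phi(t)^n = 3^n * (1/n) [t^(n-1)] e^(n t) = 3^n * (1/n) * n^(n-1) / (n-1)! = 3^n * n^(n-1) / n!.
When c = 1 this is the Cayley count of rooted labeled trees on n vertices, divided by n!.
For n = 6: 3^6 * 6^5 / 6! = 729 * 7776/720 = 39366/5.

39366/5


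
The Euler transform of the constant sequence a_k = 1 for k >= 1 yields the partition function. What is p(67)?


The Euler transform converts the sequence a_k = 1 into the number of integer partitions.
Using the recurrence or dynamic programming:
p(67) = 2679689

2679689


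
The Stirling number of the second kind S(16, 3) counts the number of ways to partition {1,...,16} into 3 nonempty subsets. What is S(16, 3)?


Using the explicit formula S(n,k) = (1/k!) sum_{j=0}^{k} (-1)^(k-j) C(k,j) j^n:
S(16, 3) = 7141686
Equivalently, S(n,k) is n! times the coefficient of x^n in the EGF (e^x - 1)^k / k!.

7141686


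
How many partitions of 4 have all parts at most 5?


Using the generating function (1-x)^(-1)(1-x^2)^(-1)...(1-x^5)^(-1),
the coefficient of x^4 counts these restricted partitions.
Result = 5

5


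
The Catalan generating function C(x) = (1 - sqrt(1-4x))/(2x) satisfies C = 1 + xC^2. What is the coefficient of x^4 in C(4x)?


Substituting x -> 4x scales the n-th coefficient by 4^n, so [x^4] C(4x) = 4^4 * C_4.
C_4 = C(2*4, 4)/(5) = 70/5 = 14.
So 4^4 * 14 = 256 * 14 = 3584.

3584


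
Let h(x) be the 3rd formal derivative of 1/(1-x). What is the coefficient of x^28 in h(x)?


Differentiating 3 times: d^3/dx^3 [1/(1-x)] = 3!/(1-x)^4.
The expansion 1/(1-x)^4 = sum_{k>=0} C(k+3, 3) x^k, so the coefficient of x^n in 3!/(1-x)^4 is 3! * C(n+3, 3).
For n = 28: 6 * C(31, 3) = 6 * 4495 = 26970

26970


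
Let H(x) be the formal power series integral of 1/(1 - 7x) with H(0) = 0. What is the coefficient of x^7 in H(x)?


1/(1 - 7x) = sum_{k>=0} 7^k x^k. Integrating termwise with H(0) = 0:
H(x) = sum_{k>=0} 7^k x^(k+1) / (k+1) = sum_{m>=1} 7^(m-1) x^m / m.
For m = 7: 7^6/7 = 117649/7 = 16807.

16807


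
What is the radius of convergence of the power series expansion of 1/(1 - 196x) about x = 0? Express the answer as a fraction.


Expanding 1/(1 - 196x) = sum_{k>=0} 196^k x^k, the series converges when |196x| < 1, i.e., |x| < 1/196.
So the radius of convergence is 1/196 = 1/196.

1/196


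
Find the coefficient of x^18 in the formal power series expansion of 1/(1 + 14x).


Write 1/(1 + c x) = 1/(1 - (-c) x) and apply the geometric-series identity
1/(1 - y) = sum_{k>=0} y^k to get 1/(1 + c x) = sum_{k>=0} (-c)^k x^k.
So the coefficient of x^k is (-c)^k = (-1)^k * c^k.
Here c = 14 and k = 18:
(-14)^18 = 1 * 426878854210636742656 = 426878854210636742656

426878854210636742656


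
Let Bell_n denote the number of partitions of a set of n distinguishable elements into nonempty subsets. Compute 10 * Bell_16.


Bell_16 can be computed from the Bell triangle or from Dobinski's identity Bell_n = (1/e) * sum_{k>=0} k^n / k!.
Computing Bell_16 = 10480142147.
Then 10 * 10480142147 = 104801421470.

104801421470


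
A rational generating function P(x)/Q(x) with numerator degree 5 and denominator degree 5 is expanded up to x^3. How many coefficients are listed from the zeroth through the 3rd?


Expanding up to x^3 gives the coefficients for x^0, x^1, ..., x^3.
That is 3 + 1 = 4 coefficients in total.

4


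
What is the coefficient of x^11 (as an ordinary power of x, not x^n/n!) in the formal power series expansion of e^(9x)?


The exponential series is e^y = sum_{k>=0} y^k / k!. Substituting y = 9x gives
e^(9x) = sum_{k>=0} 9^k x^k / k!.
So the coefficient of x^n is a^n/n! with a = 9, n = 11:
9^11 / 11! = 31381059609/39916800 = 387420489/492800

387420489/492800


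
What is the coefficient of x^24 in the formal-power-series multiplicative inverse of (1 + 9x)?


The inverse is 1/(1 + 9x). Apply the geometric identity 1/(1 - y) = sum_{k>=0} y^k with y = -9x:
1/(1 + 9x) = sum_{k>=0} (-9)^k x^k.
So the coefficient of x^24 is (-9)^24 = 79766443076872509863361.

79766443076872509863361


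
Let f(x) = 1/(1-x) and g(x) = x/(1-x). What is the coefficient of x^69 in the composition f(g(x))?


First simplify the composition: f(g(x)) = 1/(1 - x/(1-x)) = (1-x)/((1-x) - x) = (1-x)/(1-2x).
Now extract the coefficient. Write (1-x)/(1-2x) = 1/(1-2x) - x/(1-2x).
The coefficient of x^n in 1/(1-2x) is 2^n, and in x/(1-2x) is 2^(n-1) (for n >= 1).
So the coefficient of x^69 is 2^69 - 2^68 = 590295810358705651712 - 295147905179352825856 = 295147905179352825856.

295147905179352825856


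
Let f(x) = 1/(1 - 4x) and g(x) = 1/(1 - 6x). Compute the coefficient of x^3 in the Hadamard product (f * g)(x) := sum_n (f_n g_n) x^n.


f has coefficients f_k = 4^k and g has coefficients g_k = 6^k, so the Hadamard product has coefficient (f*g)_k = 4^k * 6^k = 24^k.
For k = 3: 24^3 = 13824.

13824


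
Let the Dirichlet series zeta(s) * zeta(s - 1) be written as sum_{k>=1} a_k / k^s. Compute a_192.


Convolution gives a_k = sum_{d | k} d * 1 = sum_{d | k} d = sigma(k), the sum of positive divisors of k.
For k = 192, the divisors are 1, 2, 3, 4, 6, 8, 12, 16, 24, 32, 48, 64, 96, 192, so
sigma(192) = 1 + 2 + 3 + 4 + 6 + 8 + 12 + 16 + 24 + 32 + 48 + 64 + 96 + 192 = 508.

508


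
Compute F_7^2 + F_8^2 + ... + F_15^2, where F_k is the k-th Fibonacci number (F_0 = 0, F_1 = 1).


There is a standard identity sum_{k=0}^{N} F_k^2 = F_N * F_{N+1} (proved inductively from the telescoping relation F_k^2 = F_k F_{k+1} - F_{k-1} F_k). Then
sum_{k=7}^{15} F_k^2 = F_15 F_16 - F_6 F_7.
Computing: F_15 = 610, F_16 = 987, F_6 = 8, F_7 = 13.
Sum = 610 * 987 - 8 * 13 = 601966.

601966


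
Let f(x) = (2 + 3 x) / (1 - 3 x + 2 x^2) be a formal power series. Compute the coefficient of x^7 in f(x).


Write f(x) = sum_{k>=0} a_k x^k. Multiplying both sides by 1 - 3 x + 2 x^2 gives
(1 - 3 x + 2 x^2) sum_{k>=0} a_k x^k = 2 + 3 x.
Matching coefficients:
 x^0: a_0 = 2
 x^1: a_1 - 3 a_0 = 3  =>  a_1 = 3*2 + 3 = 9
 x^k (k >= 2): a_k = 3 a_{k-1} - 2 a_{k-2}.
Iterating: a_2 = 23, a_3 = 51, a_4 = 107, a_5 = 219, a_6 = 443, a_7 = 891.
So the coefficient of x^7 is 891.

891


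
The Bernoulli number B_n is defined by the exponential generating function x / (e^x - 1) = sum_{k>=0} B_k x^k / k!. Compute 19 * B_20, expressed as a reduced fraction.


Bernoulli numbers can also be computed recursively via B_0 = 1 and sum_{j=0}^{m} C(m+1, j) B_j = 0 for m >= 1. Odd-index Bernoulli numbers vanish for k >= 3.
Computing B_20 = -174611/330, so 19 * B_20 = 19 * -174611/330 = -3317609/330.

-3317609/330


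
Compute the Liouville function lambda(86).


The Liouville function is lambda(k) = (-1)^Omega(k), where Omega(k) counts the prime factors of k with multiplicity.
Factoring: 86 = 2 * 43, so Omega(86) = 2.
lambda(86) = (-1)^2 = 1.

1


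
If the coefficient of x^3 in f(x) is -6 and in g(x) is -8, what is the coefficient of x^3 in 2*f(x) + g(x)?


Scalar multiplication scales coefficients: 2 * -6 = -12.
Then add the g coefficient: -12 + -8
= -20

-20


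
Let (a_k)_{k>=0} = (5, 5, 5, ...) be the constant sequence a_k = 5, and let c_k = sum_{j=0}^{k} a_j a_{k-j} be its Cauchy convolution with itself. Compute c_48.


Since a_j = 5 for all j >= 0, the convolution sum becomes
c_k = sum_{j=0}^{k} 5 * 5 = 25 * (k + 1).
Equivalently, the generating function of (a_k) is 5/(1 - x) and its square is 25/(1 - x)^2 = sum_{k>=0} 25(k + 1) x^k.
For k = 48: 25 * 49 = 1225.

1225


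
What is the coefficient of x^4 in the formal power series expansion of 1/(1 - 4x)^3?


The general identity 1/(1 - c x)^r = sum_{k>=0} c^k C(k + r - 1, r - 1) x^k follows by substituting y = c x into 1/(1 - y)^r = sum_{k>=0} C(k + r - 1, r - 1) y^k.
For c = 4, r = 3, k = 4:
4^4 * C(6, 2) = 256 * 15 = 3840.

3840


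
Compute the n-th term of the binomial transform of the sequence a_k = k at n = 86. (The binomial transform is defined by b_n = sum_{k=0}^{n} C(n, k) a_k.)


With a_k = k, b_n = sum_{k=0}^{n} C(n, k) k. Using k * C(n, k) = n * C(n-1, k-1) gives b_n = n * sum_{k>=1} C(n-1, k-1) = n * 2^(n-1).
For n = 86: 86 * 2^85 = 86 * 38685626227668133590597632 = 3326963855579459488791396352.

3326963855579459488791396352


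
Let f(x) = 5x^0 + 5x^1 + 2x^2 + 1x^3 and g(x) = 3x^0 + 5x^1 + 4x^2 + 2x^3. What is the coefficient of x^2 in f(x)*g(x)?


Cauchy product at x^2:
5*4 + 5*5 + 2*3
= 51

51


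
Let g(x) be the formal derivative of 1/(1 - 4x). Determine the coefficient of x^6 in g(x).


Differentiate termwise: d/dx sum_{k>=0} 4^k x^k = sum_{k>=1} k 4^k x^(k-1) = sum_{j>=0} (j+1) 4^(j+1) x^j.
Equivalently, d/dx [1/(1 - 4x)] = 4/(1 - 4x)^2.
For j = 6: 7 * 4^7 = 7 * 16384 = 114688.

114688


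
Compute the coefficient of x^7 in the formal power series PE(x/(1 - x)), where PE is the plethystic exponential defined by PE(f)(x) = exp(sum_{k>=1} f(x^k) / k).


For f(x) = x/(1 - x) we have
sum_{k>=1} f(x^k) / k = sum_{k>=1} (1/k) * x^k / (1 - x^k) = sum_{k, m >= 1} x^(k m) / k,
which after exponentiating simplifies to
PE(x/(1 - x)) = prod_{k>=1} 1 / (1 - x^k).
This is the generating function for the partition function p(n), so the coefficient of x^7 is p(7).
Computing p(7) by dynamic programming over parts 1, 2, ..., 7: p(7) = 15.

15


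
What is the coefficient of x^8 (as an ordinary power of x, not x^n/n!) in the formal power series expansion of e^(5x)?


The exponential series is e^y = sum_{k>=0} y^k / k!. Substituting y = 5x gives
e^(5x) = sum_{k>=0} 5^k x^k / k!.
So the coefficient of x^n is a^n/n! with a = 5, n = 8:
5^8 / 8! = 390625/40320 = 78125/8064

78125/8064


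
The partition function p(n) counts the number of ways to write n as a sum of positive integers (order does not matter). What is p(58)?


Using the generating function prod_{k>=1} 1/(1-x^k), we compute p(58).
By dynamic programming over parts 1 through 58:
p(58) = 715220

715220


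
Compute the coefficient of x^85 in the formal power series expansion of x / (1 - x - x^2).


Let f(x) = sum_{k>=0} a_k x^k. Multiplying f(x) * (1 - x - x^2) = x and matching coefficients gives a_0 = 0, a_1 = 1, and a_k = a_{k-1} + a_{k-2} for k >= 2. These are the Fibonacci numbers F_k.
Iterating from F_0 = 0, F_1 = 1:
F_0=0, F_1=1, F_2=1, F_3=2, F_4=3, F_5=5, F_6=8, F_7=13, F_8=21, F_9=34, ...
F_85 = 259695496911122585.

259695496911122585


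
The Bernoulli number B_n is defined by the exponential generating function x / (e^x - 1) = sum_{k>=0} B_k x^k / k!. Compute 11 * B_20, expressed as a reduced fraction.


Bernoulli numbers can also be computed recursively via B_0 = 1 and sum_{j=0}^{m} C(m+1, j) B_j = 0 for m >= 1. Odd-index Bernoulli numbers vanish for k >= 3.
Computing B_20 = -174611/330, so 11 * B_20 = 11 * -174611/330 = -174611/30.

-174611/30


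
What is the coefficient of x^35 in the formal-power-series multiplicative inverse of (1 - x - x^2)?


Let the inverse be f(x) = sum_{k>=0} a_k x^k. From f(x) * (1 - x - x^2) = 1 and matching coefficients:
 x^0: a_0 = 1.
 x^1: a_1 - a_0 = 0, so a_1 = 1.
 x^k (k >= 2): a_k - a_{k-1} - a_{k-2} = 0, i.e. a_k = a_{k-1} + a_{k-2}.
This is the Fibonacci-type recurrence shifted so that a_0 = a_1 = 1.
Iterating: a_0=1, a_1=1, a_2=2, a_3=3, a_4=5, a_5=8, a_6=13, a_7=21, a_8=34, a_9=55, ...
a_35 = 14930352.

14930352


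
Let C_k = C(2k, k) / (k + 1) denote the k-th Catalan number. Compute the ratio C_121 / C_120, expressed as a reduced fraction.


Using C_k = (2k)! / (k! (k+1)!), the ratio C_{k+1}/C_k simplifies to
C_{k+1}/C_k = [(2k+2)! / ((k+1)! (k+2)!)] * [k! (k+1)! / (2k)!]
 = (2k+2)(2k+1) / ((k+1)(k+2)) = 2(2k+1) / (k+2).
For k = 120: 2(2*120 + 1) / (120 + 2) = 482/122 = 241/61.

241/61


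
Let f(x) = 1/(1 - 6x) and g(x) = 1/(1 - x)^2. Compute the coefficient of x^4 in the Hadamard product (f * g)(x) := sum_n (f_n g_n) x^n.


f has coefficients f_k = 6^k. For g = 1/(1 - x)^2 the coefficient is g_k = C(k + 1, 1) = k + 1. The Hadamard coefficient is (f * g)_k = 6^k * (k + 1).
For k = 4: 6^4 * 5 = 1296 * 5 = 6480.

6480


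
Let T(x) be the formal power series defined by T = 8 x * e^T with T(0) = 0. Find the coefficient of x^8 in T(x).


Apply the Lagrange inversion formula: if T = 8 x * phi(T) with phi(t) = e^t, then
[x^n] T = 8^n * (1/n) [t^(n-1)] phi(t)^n = 8^n * (1/n) [t^(n-1)] e^(n t) = 8^n * (1/n) * n^(n-1) / (n-1)! = 8^n * n^(n-1) / n!.
When c = 1 this is the Cayley count of rooted labeled trees on n vertices, divided by n!.
For n = 8: 8^8 * 8^7 / 8! = 16777216 * 2097152/40320 = 274877906944/315.

274877906944/315


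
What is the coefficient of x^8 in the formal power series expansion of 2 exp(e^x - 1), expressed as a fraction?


exp(e^x - 1) is the exponential generating function for the Bell numbers Bell_k: exp(e^x - 1) = sum_{k>=0} Bell_k x^k / k!.
So the coefficient of x^8 in 2 exp(e^x - 1) is 2 Bell_8 / 8!.
Computing: Bell_8 = 4140 and 8! = 40320, giving
2 * 4140/40320 = 23/112.

23/112


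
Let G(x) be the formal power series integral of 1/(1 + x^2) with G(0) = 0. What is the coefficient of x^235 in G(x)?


1/(1 + x^2) = sum_{j>=0} (-1)^j x^(2j). Integrating termwise with G(0) = 0:
G(x) = sum_{j>=0} (-1)^j x^(2j+1) / (2j+1) = arctan(x).
Only odd powers are nonzero. For x^235 write 235 = 2*117 + 1, giving
(-1)^117 / 235 = -1/235 = -1/235.

-1/235


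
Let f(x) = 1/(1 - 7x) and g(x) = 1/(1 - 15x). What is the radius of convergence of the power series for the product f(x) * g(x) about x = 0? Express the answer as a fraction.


The radius of 1/(1 - 7x) is 1/7 (nearest singularity at x = 1/7), and the radius of 1/(1 - 15x) is 1/15.
The product f(x)*g(x) = 1/((1 - 7x)(1 - 15x)) has singularities at both 1/7 and 1/15, so its radius of convergence is the distance to the nearest one:
min(1/7, 1/15) = 1/15.

1/15


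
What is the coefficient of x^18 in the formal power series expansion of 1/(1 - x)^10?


The negative binomial / multiset identity is
1/(1 - x)^r = sum_{k>=0} C(k + r - 1, r - 1) x^k.
Here r = 10 and k = 18, so the coefficient is
C(18 + 9, 9) = C(27, 9)
= 4686825

4686825


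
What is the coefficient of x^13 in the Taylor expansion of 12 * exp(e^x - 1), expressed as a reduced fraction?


exp(e^x - 1) = sum_{k>=0} Bell_k x^k / k!, where Bell_k is the k-th Bell number.
So the coefficient of x^13 is 12 * Bell_13 / 13!.
Computing: Bell_13 = 27644437 and 13! = 6227020800, giving
12 * 27644437/6227020800 = 27644437/518918400.

27644437/518918400


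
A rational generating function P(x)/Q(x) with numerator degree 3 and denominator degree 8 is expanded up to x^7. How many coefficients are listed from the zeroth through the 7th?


Expanding up to x^7 gives the coefficients for x^0, x^1, ..., x^7.
That is 7 + 1 = 8 coefficients in total.

8


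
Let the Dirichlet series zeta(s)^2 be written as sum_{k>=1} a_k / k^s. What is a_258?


The Dirichlet convolution of the constant function 1 with itself gives (1 * 1)(k) = sum_{d | k} 1 = d(k), the number of positive divisors of k.
Since zeta(s) = sum_{k>=1} 1/k^s, we have zeta(s)^2 = sum_{k>=1} d(k)/k^s, so a_k = d(k).
For k = 258: the divisors are 1, 2, 3, 6, 43, 86, 129, 258.
Count = 8.

8


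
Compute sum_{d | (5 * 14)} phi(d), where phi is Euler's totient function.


First, 5 * 14 = 70. One classical identity is sum_{d | n} phi(d) = n (each k in [1, n] has a unique gcd with n, and among the k's with gcd(k, n) = n/d there are phi(d) of them). So the sum equals 70. We also verify directly:
Divisors of 70: 1, 2, 5, 7, 10, 14, 35, 70.
phi values: 1, 1, 4, 6, 4, 6, 24, 24.
Sum = 70.

70


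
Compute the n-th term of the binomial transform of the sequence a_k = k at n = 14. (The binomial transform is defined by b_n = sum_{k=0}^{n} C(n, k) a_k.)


With a_k = k, b_n = sum_{k=0}^{n} C(n, k) k. Using k * C(n, k) = n * C(n-1, k-1) gives b_n = n * sum_{k>=1} C(n-1, k-1) = n * 2^(n-1).
For n = 14: 14 * 2^13 = 14 * 8192 = 114688.

114688


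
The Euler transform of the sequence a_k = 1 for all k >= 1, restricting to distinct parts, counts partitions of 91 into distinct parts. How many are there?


Partitions of 91 into distinct parts can be computed via generating function.
Product (1+x)(1+x^2)(1+x^3)...
The coefficient of x^91 = 206848

206848


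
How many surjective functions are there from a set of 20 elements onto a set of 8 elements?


By inclusion-exclusion on which target elements are missed, the number of surjections from an n-set onto a k-set is
surj(n, k) = sum_{j=0}^{k} (-1)^j C(k, j) (k - j)^n.
Equivalently surj(n, k) = k! * S(n, k), where S(n, k) is the Stirling number of the second kind.
For n = 20, k = 8:
S(20, 8) = 15170932662679, so
surj = 8! * 15170932662679 = 40320 * 15170932662679 = 611692004959217280.

611692004959217280


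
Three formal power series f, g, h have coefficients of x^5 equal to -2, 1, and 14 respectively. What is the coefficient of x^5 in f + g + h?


Series addition is componentwise:
-2 + 1 + 14
= 13

13


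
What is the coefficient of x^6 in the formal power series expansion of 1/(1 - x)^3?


The expansion 1/(1 - x)^r = sum_{k>=0} C(k + r - 1, r - 1) x^k follows from the multiset / negative-binomial theorem (or from repeated differentiation of the geometric series).
For r = 3 and k = 6:
C(8, 2) = 40320 / (2 * 720) = 28.

28


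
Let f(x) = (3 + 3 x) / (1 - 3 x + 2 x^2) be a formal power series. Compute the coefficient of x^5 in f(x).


Write f(x) = sum_{k>=0} a_k x^k. Multiplying both sides by 1 - 3 x + 2 x^2 gives
(1 - 3 x + 2 x^2) sum_{k>=0} a_k x^k = 3 + 3 x.
Matching coefficients:
 x^0: a_0 = 3
 x^1: a_1 - 3 a_0 = 3  =>  a_1 = 3*3 + 3 = 12
 x^k (k >= 2): a_k = 3 a_{k-1} - 2 a_{k-2}.
Iterating: a_2 = 30, a_3 = 66, a_4 = 138, a_5 = 282.
So the coefficient of x^5 is 282.

282


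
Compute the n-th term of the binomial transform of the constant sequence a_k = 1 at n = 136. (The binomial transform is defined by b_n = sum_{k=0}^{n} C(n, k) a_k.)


With a_k = 1 for all k, b_n = sum_{k=0}^{n} C(n, k) = 2^n by the binomial theorem.
For n = 136: 2^136 = 87112285931760246646623899502532662132736.

87112285931760246646623899502532662132736


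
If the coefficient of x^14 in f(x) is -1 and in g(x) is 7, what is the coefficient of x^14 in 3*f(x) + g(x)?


Scalar multiplication scales coefficients: 3 * -1 = -3.
Then add the g coefficient: -3 + 7
= 4

4


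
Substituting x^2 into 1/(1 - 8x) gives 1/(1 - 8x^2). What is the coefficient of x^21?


Since 1/(1 - 8x^2) only has even powers of x,
the coefficient of x^21 (odd) is 0.

0


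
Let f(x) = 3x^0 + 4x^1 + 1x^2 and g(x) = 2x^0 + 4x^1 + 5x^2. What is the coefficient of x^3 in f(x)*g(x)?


Cauchy product at x^3:
4*5 + 1*4
= 24

24


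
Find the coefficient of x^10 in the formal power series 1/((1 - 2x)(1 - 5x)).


By partial fractions or Cauchy convolution:
The coefficient equals sum_{k=0}^{10} 2^k * 5^(10-k).
= 16275359

16275359


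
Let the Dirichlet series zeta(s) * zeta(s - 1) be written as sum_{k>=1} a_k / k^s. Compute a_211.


Convolution gives a_k = sum_{d | k} d * 1 = sum_{d | k} d = sigma(k), the sum of positive divisors of k.
For k = 211, the divisors are 1, 211, so
sigma(211) = 1 + 211 = 212.

212


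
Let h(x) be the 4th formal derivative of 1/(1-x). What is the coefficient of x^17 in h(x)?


Differentiating 4 times: d^4/dx^4 [1/(1-x)] = 4!/(1-x)^5.
The expansion 1/(1-x)^5 = sum_{k>=0} C(k+4, 4) x^k, so the coefficient of x^n in 4!/(1-x)^5 is 4! * C(n+4, 4).
For n = 17: 24 * C(21, 4) = 24 * 5985 = 143640

143640


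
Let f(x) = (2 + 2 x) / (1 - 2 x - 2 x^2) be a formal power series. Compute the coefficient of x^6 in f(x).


Write f(x) = sum_{k>=0} a_k x^k. Multiplying both sides by 1 - 2 x - 2 x^2 gives
(1 - 2 x - 2 x^2) sum_{k>=0} a_k x^k = 2 + 2 x.
Matching coefficients:
 x^0: a_0 = 2
 x^1: a_1 - 2 a_0 = 2  =>  a_1 = 2*2 + 2 = 6
 x^k (k >= 2): a_k = 2 a_{k-1} + 2 a_{k-2}.
Iterating: a_2 = 16, a_3 = 44, a_4 = 120, a_5 = 328, a_6 = 896.
So the coefficient of x^6 is 896.

896


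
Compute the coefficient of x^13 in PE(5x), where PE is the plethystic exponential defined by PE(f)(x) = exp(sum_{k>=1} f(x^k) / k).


With f(x) = 5x, the exponent is sum_{k>=1} 5 x^k / k = 5 * (-ln(1 - x)). Exponentiating:
PE(5x) = exp(-5 ln(1 - x)) = 1/(1 - x)^5.
By the negative binomial expansion, [x^n] 1/(1 - x)^5 = C(n + 4, 4).
For n = 13: C(17, 4) = 2380.

2380


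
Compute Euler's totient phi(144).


phi(n) counts integers in [1, n] coprime to n. Using the multiplicative formula phi(n) = n * prod_{p | n} (1 - 1/p):
144 = 2^4 * 3^2, so
phi(144) = 144 * (1 - 1/2) * (1 - 1/3) = 48.

48


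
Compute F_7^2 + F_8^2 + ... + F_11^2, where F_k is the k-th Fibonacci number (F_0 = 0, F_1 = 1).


There is a standard identity sum_{k=0}^{N} F_k^2 = F_N * F_{N+1} (proved inductively from the telescoping relation F_k^2 = F_k F_{k+1} - F_{k-1} F_k). Then
sum_{k=7}^{11} F_k^2 = F_11 F_12 - F_6 F_7.
Computing: F_11 = 89, F_12 = 144, F_6 = 8, F_7 = 13.
Sum = 89 * 144 - 8 * 13 = 12712.

12712


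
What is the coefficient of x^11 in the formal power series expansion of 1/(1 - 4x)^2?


The general identity 1/(1 - c x)^r = sum_{k>=0} c^k C(k + r - 1, r - 1) x^k follows by substituting y = c x into 1/(1 - y)^r = sum_{k>=0} C(k + r - 1, r - 1) y^k.
For c = 4, r = 2, k = 11:
4^11 * C(12, 1) = 4194304 * 12 = 50331648.

50331648


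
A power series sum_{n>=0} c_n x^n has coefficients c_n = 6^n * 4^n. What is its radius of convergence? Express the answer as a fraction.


By the root test (Cauchy-Hadamard), the radius is R = 1 / limsup_n |c_n|^(1/n).
Here |c_n|^(1/n) = (6^n * 4^n)^(1/n) = 6 * 4 = 24 for all n.
So R = 1/24 = 1/24.

1/24


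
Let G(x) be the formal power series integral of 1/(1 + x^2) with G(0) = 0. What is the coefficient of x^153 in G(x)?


1/(1 + x^2) = sum_{j>=0} (-1)^j x^(2j). Integrating termwise with G(0) = 0:
G(x) = sum_{j>=0} (-1)^j x^(2j+1) / (2j+1) = arctan(x).
Only odd powers are nonzero. For x^153 write 153 = 2*76 + 1, giving
(-1)^76 / 153 = 1/153 = 1/153.

1/153


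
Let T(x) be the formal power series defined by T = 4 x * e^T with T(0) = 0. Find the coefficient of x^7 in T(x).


Apply the Lagrange inversion formula: if T = 4 x * phi(T) with phi(t) = e^t, then
[x^n] T = 4^n * (1/n) [t^(n-1)] phi(t)^n = 4^n * (1/n) [t^(n-1)] e^(n t) = 4^n * (1/n) * n^(n-1) / (n-1)! = 4^n * n^(n-1) / n!.
When c = 1 this is the Cayley count of rooted labeled trees on n vertices, divided by n!.
For n = 7: 4^7 * 7^6 / 7! = 16384 * 117649/5040 = 17210368/45.

17210368/45


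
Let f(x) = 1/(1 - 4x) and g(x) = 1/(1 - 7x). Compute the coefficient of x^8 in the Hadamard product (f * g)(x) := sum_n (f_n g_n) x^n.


f has coefficients f_k = 4^k and g has coefficients g_k = 7^k, so the Hadamard product has coefficient (f*g)_k = 4^k * 7^k = 28^k.
For k = 8: 28^8 = 377801998336.

377801998336


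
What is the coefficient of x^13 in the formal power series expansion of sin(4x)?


The Maclaurin series is sin(t) = sum_{k>=0} (-1)^k t^(2k+1) / (2k+1)!, so substituting t = 4x, only odd powers of x are nonzero, with coefficient of x^(2k+1) equal to (-1)^k 4^(2k+1) / (2k+1)!.
Write 13 = 2*6 + 1, giving the coefficient (-1)^6 * 4^13 / 13! = 67108864/6227020800 = 65536/6081075.

65536/6081075


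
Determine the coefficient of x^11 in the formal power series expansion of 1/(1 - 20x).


The geometric series identity gives 1/(1 - c x) = sum_{k>=0} c^k x^k, so the coefficient of x^k is c^k.
Here c = 20 and k = 11.
Computing: 20^11 = 204800000000000

204800000000000


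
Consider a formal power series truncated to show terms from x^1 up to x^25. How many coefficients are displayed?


From x^1 to x^25 inclusive, the count is 25 - 1 + 1 = 25.

25


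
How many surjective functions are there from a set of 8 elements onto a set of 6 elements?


By inclusion-exclusion on which target elements are missed, the number of surjections from an n-set onto a k-set is
surj(n, k) = sum_{j=0}^{k} (-1)^j C(k, j) (k - j)^n.
Equivalently surj(n, k) = k! * S(n, k), where S(n, k) is the Stirling number of the second kind.
For n = 8, k = 6:
S(8, 6) = 266, so
surj = 6! * 266 = 720 * 266 = 191520.

191520


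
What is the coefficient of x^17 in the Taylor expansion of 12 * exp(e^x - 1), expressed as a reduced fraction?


exp(e^x - 1) = sum_{k>=0} Bell_k x^k / k!, where Bell_k is the k-th Bell number.
So the coefficient of x^17 is 12 * Bell_17 / 17!.
Computing: Bell_17 = 82864869804 and 17! = 355687428096000, giving
12 * 82864869804/355687428096000 = 255755771/91483392000.

255755771/91483392000


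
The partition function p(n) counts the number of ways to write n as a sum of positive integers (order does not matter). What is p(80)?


Using the generating function prod_{k>=1} 1/(1-x^k), we compute p(80).
By dynamic programming over parts 1 through 80:
p(80) = 15796476

15796476


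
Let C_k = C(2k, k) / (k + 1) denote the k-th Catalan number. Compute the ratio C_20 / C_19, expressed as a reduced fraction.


Using C_k = (2k)! / (k! (k+1)!), the ratio C_{k+1}/C_k simplifies to
C_{k+1}/C_k = [(2k+2)! / ((k+1)! (k+2)!)] * [k! (k+1)! / (2k)!]
 = (2k+2)(2k+1) / ((k+1)(k+2)) = 2(2k+1) / (k+2).
For k = 19: 2(2*19 + 1) / (19 + 2) = 78/21 = 26/7.

26/7


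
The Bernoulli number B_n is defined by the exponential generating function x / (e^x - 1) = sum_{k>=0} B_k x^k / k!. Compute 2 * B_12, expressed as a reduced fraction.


Bernoulli numbers can also be computed recursively via B_0 = 1 and sum_{j=0}^{m} C(m+1, j) B_j = 0 for m >= 1. Odd-index Bernoulli numbers vanish for k >= 3.
Computing B_12 = -691/2730, so 2 * B_12 = 2 * -691/2730 = -691/1365.

-691/1365


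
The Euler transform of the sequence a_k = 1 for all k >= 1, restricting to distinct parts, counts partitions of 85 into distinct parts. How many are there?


Partitions of 85 into distinct parts can be computed via generating function.
Product (1+x)(1+x^2)(1+x^3)...
The coefficient of x^85 = 121792

121792


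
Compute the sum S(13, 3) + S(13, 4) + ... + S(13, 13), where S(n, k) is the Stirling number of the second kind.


By definition, S(n, k) counts partitions of an n-set into exactly k nonempty blocks.
Computing row n = 13 for k = 3..13:
S(13, k): 261625, 2532530, 7508501, 9321312, 5715424, 1899612, 359502, 39325, 2431, 78, 1
Sum = 27640341.

27640341


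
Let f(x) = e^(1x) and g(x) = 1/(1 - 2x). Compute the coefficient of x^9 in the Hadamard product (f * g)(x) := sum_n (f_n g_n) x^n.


Expanding: f_k = 1^k/k! (from e^(1x)) and g_k = 2^k (from 1/(1 - 2x)). So the Hadamard coefficient (f * g)_k = 1^k 2^k / k! = (2)^k / k!.
For k = 9: 2^9/9! = 512/362880 = 4/2835.

4/2835


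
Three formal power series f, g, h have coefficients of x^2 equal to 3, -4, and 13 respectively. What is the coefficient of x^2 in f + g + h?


Series addition is componentwise:
3 + -4 + 13
= 12

12


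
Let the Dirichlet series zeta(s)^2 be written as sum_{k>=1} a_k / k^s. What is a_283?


The Dirichlet convolution of the constant function 1 with itself gives (1 * 1)(k) = sum_{d | k} 1 = d(k), the number of positive divisors of k.
Since zeta(s) = sum_{k>=1} 1/k^s, we have zeta(s)^2 = sum_{k>=1} d(k)/k^s, so a_k = d(k).
For k = 283: the divisors are 1, 283.
Count = 2.

2


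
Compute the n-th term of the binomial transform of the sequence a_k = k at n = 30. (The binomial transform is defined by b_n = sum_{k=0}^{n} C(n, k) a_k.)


With a_k = k, b_n = sum_{k=0}^{n} C(n, k) k. Using k * C(n, k) = n * C(n-1, k-1) gives b_n = n * sum_{k>=1} C(n-1, k-1) = n * 2^(n-1).
For n = 30: 30 * 2^29 = 30 * 536870912 = 16106127360.

16106127360


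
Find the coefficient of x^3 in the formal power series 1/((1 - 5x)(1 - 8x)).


By partial fractions or Cauchy convolution:
The coefficient equals sum_{k=0}^{3} 5^k * 8^(3-k).
= 1157

1157


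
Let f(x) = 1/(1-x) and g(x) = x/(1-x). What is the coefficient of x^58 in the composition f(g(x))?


First simplify the composition: f(g(x)) = 1/(1 - x/(1-x)) = (1-x)/((1-x) - x) = (1-x)/(1-2x).
Now extract the coefficient. Write (1-x)/(1-2x) = 1/(1-2x) - x/(1-2x).
The coefficient of x^n in 1/(1-2x) is 2^n, and in x/(1-2x) is 2^(n-1) (for n >= 1).
So the coefficient of x^58 is 2^58 - 2^57 = 288230376151711744 - 144115188075855872 = 144115188075855872.

144115188075855872


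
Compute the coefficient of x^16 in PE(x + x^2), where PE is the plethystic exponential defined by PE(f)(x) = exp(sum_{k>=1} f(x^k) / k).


With f(x) = x + x^2, the exponent is sum_{k>=1} (x^k + x^(2k)) / k = -ln(1 - x) - ln(1 - x^2). Exponentiating:
PE(x + x^2) = 1 / ((1 - x)(1 - x^2)).
This is the generating function for partitions of n into parts of size 1 or 2. The number of 2's can be any j in 0..8, and the rest are 1's, so
[x^16] = floor(16/2) + 1 = 9.

9


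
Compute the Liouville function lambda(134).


The Liouville function is lambda(k) = (-1)^Omega(k), where Omega(k) counts the prime factors of k with multiplicity.
Factoring: 134 = 2 * 67, so Omega(134) = 2.
lambda(134) = (-1)^2 = 1.

1


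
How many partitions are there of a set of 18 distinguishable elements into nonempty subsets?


Bell_18 can be computed from the Bell triangle or from Dobinski's identity Bell_n = (1/e) * sum_{k>=0} k^n / k!.
Computing Bell_18 = 682076806159.

682076806159


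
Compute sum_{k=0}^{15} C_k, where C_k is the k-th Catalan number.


C_0 through C_15: 1, 1, 2, 5, 14, 42, 132, 429, 1430, 4862, 16796, 58786, 208012, 742900, 2674440, 9694845
Sum = 1 + 1 + 2 + 5 + 14 + 42 + 132 + 429 + 1430 + 4862 + 16796 + 58786 + 208012 + 742900 + 2674440 + 9694845
= 13402697

13402697


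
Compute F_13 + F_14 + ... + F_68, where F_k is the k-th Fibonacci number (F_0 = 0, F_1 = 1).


Use the identity sum_{k=0}^{N} F_k = F_{N+2} - 1 (which follows from F_{k+2} - F_{k+1} = F_k). Then
sum_{k=13}^{68} F_k = (F_{70} - 1) - (F_{14} - 1) = F_{70} - F_{14}.
Computing: F_{70} = 190392490709135, F_{14} = 377, so
Sum = 190392490709135 - 377 = 190392490708758.

190392490708758


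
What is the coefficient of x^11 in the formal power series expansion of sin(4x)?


The Maclaurin series is sin(t) = sum_{k>=0} (-1)^k t^(2k+1) / (2k+1)!, so substituting t = 4x, only odd powers of x are nonzero, with coefficient of x^(2k+1) equal to (-1)^k 4^(2k+1) / (2k+1)!.
Write 11 = 2*5 + 1, giving the coefficient (-1)^5 * 4^11 / 11! = -4194304/39916800 = -16384/155925.

-16384/155925
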